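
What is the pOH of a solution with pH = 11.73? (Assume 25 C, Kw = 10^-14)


pOH = 14 - pH
pOH = 14 - 11.73
pOH = 2.27

2.27


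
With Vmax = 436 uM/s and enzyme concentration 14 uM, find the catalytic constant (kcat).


kcat = Vmax / [E]t
kcat = 436 / 14
kcat = 31.1429 s^-1

31.1429 s^-1


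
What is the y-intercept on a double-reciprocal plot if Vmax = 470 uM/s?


y-intercept = 1/Vmax
= 1/470
= 0.0021 s/uM

0.0021 s/uM


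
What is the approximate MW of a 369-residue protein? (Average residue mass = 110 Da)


MW = n_residues * 110 Da
MW = 369 * 110
MW = 40590 Da

40590 Da


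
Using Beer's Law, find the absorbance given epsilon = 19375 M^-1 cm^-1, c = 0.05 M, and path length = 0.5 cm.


A = epsilon * c * l
A = 19375 * 0.05 * 0.5
A = 484.375

484.375


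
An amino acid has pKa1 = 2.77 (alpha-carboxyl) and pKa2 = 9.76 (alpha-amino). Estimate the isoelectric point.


pI = (pKa1 + pKa2) / 2
pI = (2.77 + 9.76) / 2
pI = 6.265

6.265


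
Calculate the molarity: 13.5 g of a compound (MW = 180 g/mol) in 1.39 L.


C = (mass / MW) / volume
C = (13.5 / 180) / 1.39
C = 0.054 M

0.054 M


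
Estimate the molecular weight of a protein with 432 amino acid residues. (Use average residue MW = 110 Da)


MW = n_residues * 110 Da
MW = 432 * 110
MW = 47520 Da

47520 Da


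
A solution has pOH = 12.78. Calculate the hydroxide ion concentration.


[OH-] = 10^(-pOH)
[OH-] = 10^(-12.78)
[OH-] = 1.660e-13 M

1.660e-13 M


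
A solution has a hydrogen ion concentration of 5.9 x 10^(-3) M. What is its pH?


pH = -log10([H+])
pH = -log10(5.9 x 10^(-3))
pH = 2.2291

2.2291


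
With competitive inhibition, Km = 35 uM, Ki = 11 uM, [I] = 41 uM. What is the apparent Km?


Km_app = Km * (1 + [I]/Ki)
Km_app = 35 * (1 + 41/11)
Km_app = 165.4545 uM

165.4545 uM


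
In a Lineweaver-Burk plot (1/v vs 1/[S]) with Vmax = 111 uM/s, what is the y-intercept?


y-intercept = 1/Vmax
= 1/111
= 0.009 s/uM

0.009 s/uM


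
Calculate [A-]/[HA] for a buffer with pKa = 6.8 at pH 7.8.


[A-]/[HA] = 10^(pH - pKa)
= 10^(7.8 - 6.8)
= 10.0

10.0


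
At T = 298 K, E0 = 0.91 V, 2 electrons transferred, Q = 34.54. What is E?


E = E0 - (RT/nF) * ln(Q)
E = 0.91 - (8.314 * 298 / (2 * 96485)) * ln(34.54)
E = 0.8645 V

0.8645 V


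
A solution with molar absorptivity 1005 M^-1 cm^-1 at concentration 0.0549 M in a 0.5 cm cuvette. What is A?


A = epsilon * c * l
A = 1005 * 0.0549 * 0.5
A = 27.5872

27.5872


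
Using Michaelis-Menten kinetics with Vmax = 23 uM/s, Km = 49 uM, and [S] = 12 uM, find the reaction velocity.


v = Vmax * [S] / (Km + [S])
v = 23 * 12 / (49 + 12)
v = 4.5246 uM/s

4.5246 uM/s


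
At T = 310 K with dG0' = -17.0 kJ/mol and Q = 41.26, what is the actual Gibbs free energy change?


dG = dG0' + RT * ln(Q) / 1000
dG = -17.0 + 8.314 * 310 * ln(41.26) / 1000
dG = -7.4126 kJ/mol

-7.4126 kJ/mol


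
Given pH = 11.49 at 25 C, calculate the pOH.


pOH = 14 - pH
pOH = 14 - 11.49
pOH = 2.51

2.51


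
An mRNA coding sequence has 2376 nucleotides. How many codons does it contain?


codons = nucleotides / 3
codons = 2376 / 3 = 792

792


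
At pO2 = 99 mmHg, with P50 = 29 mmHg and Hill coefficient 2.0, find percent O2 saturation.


Y = pO2^n / (P50^n + pO2^n)
Y = 99^2.0 / (29^2.0 + 99^2.0)
Y = 92.1%

92.1%


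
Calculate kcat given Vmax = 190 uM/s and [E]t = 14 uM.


kcat = Vmax / [E]t
kcat = 190 / 14
kcat = 13.5714 s^-1

13.5714 s^-1


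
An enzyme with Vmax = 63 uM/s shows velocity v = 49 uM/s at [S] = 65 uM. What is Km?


Km = [S] * (Vmax - v) / v
Km = 65 * (63 - 49) / 49
Km = 18.5714 uM

18.5714 uM


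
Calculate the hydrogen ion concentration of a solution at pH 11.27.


[H+] = 10^(-pH)
[H+] = 10^(-11.27)
[H+] = 5.370e-12 M

5.370e-12 M


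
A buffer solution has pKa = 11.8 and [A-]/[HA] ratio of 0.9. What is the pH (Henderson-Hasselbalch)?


pH = pKa + log10([A-]/[HA])
pH = 11.8 + log10(0.9)
pH = 11.7542

11.7542


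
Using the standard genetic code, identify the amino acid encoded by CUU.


Standard genetic code lookup.
Codon CUU -> Leu

Leu


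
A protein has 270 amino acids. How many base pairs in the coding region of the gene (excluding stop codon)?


Each amino acid = 1 codon = 3 bp
bp = 270 * 3 = 810 bp

810 bp


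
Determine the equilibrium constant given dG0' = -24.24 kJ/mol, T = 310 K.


Keq = exp(-dG0 * 1000 / (R * T))
Keq = exp(-(-24.24) * 1000 / (8.314 * 310))
Keq = 12149.5269

12149.5269


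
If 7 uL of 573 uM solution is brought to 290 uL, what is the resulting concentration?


C2 = C1 * V1 / V2
C2 = 573 * 7 / 290
C2 = 13.831 uM

13.831 uM


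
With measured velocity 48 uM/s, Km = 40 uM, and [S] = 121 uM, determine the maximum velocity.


Vmax = v * (Km + [S]) / [S]
Vmax = 48 * (40 + 121) / 121
Vmax = 63.8678 uM/s

63.8678 uM/s


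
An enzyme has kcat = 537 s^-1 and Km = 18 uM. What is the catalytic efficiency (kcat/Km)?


Catalytic efficiency = kcat / Km
= 537 / 18
= 29.8333 uM^-1*s^-1

29.8333 uM^-1*s^-1


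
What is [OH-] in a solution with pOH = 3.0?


[OH-] = 10^(-pOH)
[OH-] = 10^(-3.0)
[OH-] = 0.001 M

0.001 M


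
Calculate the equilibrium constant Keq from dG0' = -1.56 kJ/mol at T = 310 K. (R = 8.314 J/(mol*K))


Keq = exp(-dG0 * 1000 / (R * T))
Keq = exp(-(-1.56) * 1000 / (8.314 * 310))
Keq = 1.8318

1.8318


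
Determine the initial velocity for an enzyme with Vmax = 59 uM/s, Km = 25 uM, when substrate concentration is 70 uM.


v = Vmax * [S] / (Km + [S])
v = 59 * 70 / (25 + 70)
v = 43.4737 uM/s

43.4737 uM/s


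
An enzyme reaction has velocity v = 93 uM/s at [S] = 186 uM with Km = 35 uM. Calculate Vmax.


Vmax = v * (Km + [S]) / [S]
Vmax = 93 * (35 + 186) / 186
Vmax = 110.5 uM/s

110.5 uM/s


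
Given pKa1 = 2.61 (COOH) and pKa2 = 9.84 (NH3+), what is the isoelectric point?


pI = (pKa1 + pKa2) / 2
pI = (2.61 + 9.84) / 2
pI = 6.225

6.225


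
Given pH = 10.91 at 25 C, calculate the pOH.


pOH = 14 - pH
pOH = 14 - 10.91
pOH = 3.09

3.09


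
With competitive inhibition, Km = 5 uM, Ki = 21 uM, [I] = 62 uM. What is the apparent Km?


Km_app = Km * (1 + [I]/Ki)
Km_app = 5 * (1 + 62/21)
Km_app = 19.7619 uM

19.7619 uM


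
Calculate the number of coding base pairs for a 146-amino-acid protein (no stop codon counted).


Each amino acid = 1 codon = 3 bp
bp = 146 * 3 = 438 bp

438 bp


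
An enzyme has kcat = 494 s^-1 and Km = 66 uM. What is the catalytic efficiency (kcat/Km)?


Catalytic efficiency = kcat / Km
= 494 / 66
= 7.4848 uM^-1*s^-1

7.4848 uM^-1*s^-1


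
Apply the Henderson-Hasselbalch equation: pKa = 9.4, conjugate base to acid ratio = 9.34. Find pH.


pH = pKa + log10([A-]/[HA])
pH = 9.4 + log10(9.34)
pH = 10.3703

10.3703


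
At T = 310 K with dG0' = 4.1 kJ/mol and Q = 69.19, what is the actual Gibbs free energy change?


dG = dG0' + RT * ln(Q) / 1000
dG = 4.1 + 8.314 * 310 * ln(69.19) / 1000
dG = 15.0198 kJ/mol

15.0198 kJ/mol


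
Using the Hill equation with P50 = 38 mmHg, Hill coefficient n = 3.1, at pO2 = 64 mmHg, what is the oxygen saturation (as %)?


Y = pO2^n / (P50^n + pO2^n)
Y = 64^3.1 / (38^3.1 + 64^3.1)
Y = 83.42%

83.42%


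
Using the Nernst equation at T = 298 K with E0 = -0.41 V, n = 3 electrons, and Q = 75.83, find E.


E = E0 - (RT/nF) * ln(Q)
E = -0.41 - (8.314 * 298 / (3 * 96485)) * ln(75.83)
E = -0.447 V

-0.447 V


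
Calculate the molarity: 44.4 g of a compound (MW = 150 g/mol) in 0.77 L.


C = (mass / MW) / volume
C = (44.4 / 150) / 0.77
C = 0.3844 M

0.3844 M


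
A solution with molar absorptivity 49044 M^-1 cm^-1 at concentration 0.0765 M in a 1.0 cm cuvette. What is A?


A = epsilon * c * l
A = 49044 * 0.0765 * 1.0
A = 3751.866

3751.866


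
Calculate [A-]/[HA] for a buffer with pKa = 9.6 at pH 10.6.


[A-]/[HA] = 10^(pH - pKa)
= 10^(10.6 - 9.6)
= 10.0

10.0


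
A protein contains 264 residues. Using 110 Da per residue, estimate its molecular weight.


MW = n_residues * 110 Da
MW = 264 * 110
MW = 29040 Da

29040 Da


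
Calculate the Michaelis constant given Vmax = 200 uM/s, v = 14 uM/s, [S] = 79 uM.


Km = [S] * (Vmax - v) / v
Km = 79 * (200 - 14) / 14
Km = 1049.5714 uM

1049.5714 uM


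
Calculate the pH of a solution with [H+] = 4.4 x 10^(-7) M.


pH = -log10([H+])
pH = -log10(4.4 x 10^(-7))
pH = 6.3565

6.3565


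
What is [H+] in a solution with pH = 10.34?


[H+] = 10^(-pH)
[H+] = 10^(-10.34)
[H+] = 4.571e-11 M

4.571e-11 M


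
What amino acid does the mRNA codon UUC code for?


Standard genetic code lookup.
Codon UUC -> Phe

Phe


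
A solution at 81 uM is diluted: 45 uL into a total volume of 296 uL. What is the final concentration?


C2 = C1 * V1 / V2
C2 = 81 * 45 / 296
C2 = 12.3142 uM

12.3142 uM


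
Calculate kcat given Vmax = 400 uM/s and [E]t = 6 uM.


kcat = Vmax / [E]t
kcat = 400 / 6
kcat = 66.6667 s^-1

66.6667 s^-1


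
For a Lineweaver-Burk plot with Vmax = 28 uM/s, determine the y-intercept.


y-intercept = 1/Vmax
= 1/28
= 0.0357 s/uM

0.0357 s/uM


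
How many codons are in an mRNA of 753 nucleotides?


codons = nucleotides / 3
codons = 753 / 3 = 251

251


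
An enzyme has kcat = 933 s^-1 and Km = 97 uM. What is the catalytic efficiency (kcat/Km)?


Catalytic efficiency = kcat / Km
= 933 / 97
= 9.6186 uM^-1*s^-1

9.6186 uM^-1*s^-1


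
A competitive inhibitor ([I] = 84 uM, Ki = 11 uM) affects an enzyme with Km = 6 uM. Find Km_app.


Km_app = Km * (1 + [I]/Ki)
Km_app = 6 * (1 + 84/11)
Km_app = 51.8182 uM

51.8182 uM


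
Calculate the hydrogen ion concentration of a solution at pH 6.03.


[H+] = 10^(-pH)
[H+] = 10^(-6.03)
[H+] = 9.333e-07 M

9.333e-07 M


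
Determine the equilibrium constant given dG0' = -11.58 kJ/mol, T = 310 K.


Keq = exp(-dG0 * 1000 / (R * T))
Keq = exp(-(-11.58) * 1000 / (8.314 * 310))
Keq = 89.3896

89.3896


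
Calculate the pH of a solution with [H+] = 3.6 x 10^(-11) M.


pH = -log10([H+])
pH = -log10(3.6 x 10^(-11))
pH = 10.4437

10.4437


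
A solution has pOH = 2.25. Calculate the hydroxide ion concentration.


[OH-] = 10^(-pOH)
[OH-] = 10^(-2.25)
[OH-] = 0.0056 M

0.0056 M


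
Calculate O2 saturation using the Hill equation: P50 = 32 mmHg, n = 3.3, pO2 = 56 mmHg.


Y = pO2^n / (P50^n + pO2^n)
Y = 56^3.3 / (32^3.3 + 56^3.3)
Y = 86.37%

86.37%


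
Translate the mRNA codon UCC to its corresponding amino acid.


Standard genetic code lookup.
Codon UCC -> Ser

Ser


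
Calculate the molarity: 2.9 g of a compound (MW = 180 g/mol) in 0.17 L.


C = (mass / MW) / volume
C = (2.9 / 180) / 0.17
C = 0.0948 M

0.0948 M


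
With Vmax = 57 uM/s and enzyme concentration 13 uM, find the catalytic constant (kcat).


kcat = Vmax / [E]t
kcat = 57 / 13
kcat = 4.3846 s^-1

4.3846 s^-1


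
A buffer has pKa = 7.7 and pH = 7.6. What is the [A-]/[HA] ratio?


[A-]/[HA] = 10^(pH - pKa)
= 10^(7.6 - 7.7)
= 0.7943

0.7943


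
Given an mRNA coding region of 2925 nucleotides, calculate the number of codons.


codons = nucleotides / 3
codons = 2925 / 3 = 975

975


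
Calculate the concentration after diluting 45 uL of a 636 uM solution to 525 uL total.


C2 = C1 * V1 / V2
C2 = 636 * 45 / 525
C2 = 54.5143 uM

54.5143 uM


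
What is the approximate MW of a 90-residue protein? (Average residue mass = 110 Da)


MW = n_residues * 110 Da
MW = 90 * 110
MW = 9900 Da

9900 Da


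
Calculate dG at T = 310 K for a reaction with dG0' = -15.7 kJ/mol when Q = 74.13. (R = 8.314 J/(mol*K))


dG = dG0' + RT * ln(Q) / 1000
dG = -15.7 + 8.314 * 310 * ln(74.13) / 1000
dG = -4.6024 kJ/mol

-4.6024 kJ/mol


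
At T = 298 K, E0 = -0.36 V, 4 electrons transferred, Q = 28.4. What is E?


E = E0 - (RT/nF) * ln(Q)
E = -0.36 - (8.314 * 298 / (4 * 96485)) * ln(28.4)
E = -0.3815 V

-0.3815 V


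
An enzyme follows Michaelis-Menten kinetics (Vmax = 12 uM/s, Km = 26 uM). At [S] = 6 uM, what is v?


v = Vmax * [S] / (Km + [S])
v = 12 * 6 / (26 + 6)
v = 2.25 uM/s

2.25 uM/s


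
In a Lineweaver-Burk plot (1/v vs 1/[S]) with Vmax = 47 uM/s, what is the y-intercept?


y-intercept = 1/Vmax
= 1/47
= 0.0213 s/uM

0.0213 s/uM


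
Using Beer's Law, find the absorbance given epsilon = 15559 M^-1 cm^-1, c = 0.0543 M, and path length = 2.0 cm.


A = epsilon * c * l
A = 15559 * 0.0543 * 2.0
A = 1689.7074

1689.7074


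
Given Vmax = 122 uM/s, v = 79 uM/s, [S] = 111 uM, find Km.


Km = [S] * (Vmax - v) / v
Km = 111 * (122 - 79) / 79
Km = 60.4177 uM

60.4177 uM


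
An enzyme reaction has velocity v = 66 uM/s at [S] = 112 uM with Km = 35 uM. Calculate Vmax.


Vmax = v * (Km + [S]) / [S]
Vmax = 66 * (35 + 112) / 112
Vmax = 86.625 uM/s

86.625 uM/s


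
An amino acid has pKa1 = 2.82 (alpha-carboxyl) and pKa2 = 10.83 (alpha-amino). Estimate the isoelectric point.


pI = (pKa1 + pKa2) / 2
pI = (2.82 + 10.83) / 2
pI = 6.825

6.825


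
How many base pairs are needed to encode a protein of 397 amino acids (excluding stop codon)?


Each amino acid = 1 codon = 3 bp
bp = 397 * 3 = 1191 bp

1191 bp


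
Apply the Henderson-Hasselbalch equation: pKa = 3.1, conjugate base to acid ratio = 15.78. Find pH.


pH = pKa + log10([A-]/[HA])
pH = 3.1 + log10(15.78)
pH = 4.2981

4.2981


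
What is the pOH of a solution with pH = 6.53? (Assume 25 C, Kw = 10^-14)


pOH = 14 - pH
pOH = 14 - 6.53
pOH = 7.47

7.47


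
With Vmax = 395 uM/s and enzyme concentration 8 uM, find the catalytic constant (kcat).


kcat = Vmax / [E]t
kcat = 395 / 8
kcat = 49.375 s^-1

49.375 s^-1


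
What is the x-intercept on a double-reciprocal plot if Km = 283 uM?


x-intercept = -1/Km
= -1/283
= -0.0035 1/uM

-0.0035 1/uM


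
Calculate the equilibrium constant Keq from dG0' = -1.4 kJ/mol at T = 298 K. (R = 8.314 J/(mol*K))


Keq = exp(-dG0 * 1000 / (R * T))
Keq = exp(-(-1.4) * 1000 / (8.314 * 298))
Keq = 1.7596

1.7596


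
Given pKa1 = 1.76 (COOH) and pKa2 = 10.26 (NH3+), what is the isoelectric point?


pI = (pKa1 + pKa2) / 2
pI = (1.76 + 10.26) / 2
pI = 6.01

6.01


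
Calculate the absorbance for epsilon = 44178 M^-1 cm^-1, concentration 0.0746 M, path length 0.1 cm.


A = epsilon * c * l
A = 44178 * 0.0746 * 0.1
A = 329.5679

329.5679


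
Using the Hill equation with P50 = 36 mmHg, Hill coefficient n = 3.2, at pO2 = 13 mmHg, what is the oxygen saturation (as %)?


Y = pO2^n / (P50^n + pO2^n)
Y = 13^3.2 / (36^3.2 + 13^3.2)
Y = 3.7%

3.7%


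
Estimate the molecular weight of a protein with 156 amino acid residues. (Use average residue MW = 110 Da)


MW = n_residues * 110 Da
MW = 156 * 110
MW = 17160 Da

17160 Da


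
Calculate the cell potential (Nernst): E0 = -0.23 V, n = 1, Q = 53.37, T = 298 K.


E = E0 - (RT/nF) * ln(Q)
E = -0.23 - (8.314 * 298 / (1 * 96485)) * ln(53.37)
E = -0.3321 V

-0.3321 V


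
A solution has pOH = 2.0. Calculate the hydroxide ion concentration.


[OH-] = 10^(-pOH)
[OH-] = 10^(-2.0)
[OH-] = 0.01 M

0.01 M


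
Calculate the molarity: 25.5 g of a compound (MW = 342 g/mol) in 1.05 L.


C = (mass / MW) / volume
C = (25.5 / 342) / 1.05
C = 0.071 M

0.071 M


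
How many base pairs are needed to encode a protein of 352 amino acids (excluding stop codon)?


Each amino acid = 1 codon = 3 bp
bp = 352 * 3 = 1056 bp

1056 bp


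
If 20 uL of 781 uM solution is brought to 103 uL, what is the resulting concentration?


C2 = C1 * V1 / V2
C2 = 781 * 20 / 103
C2 = 151.6505 uM

151.6505 uM


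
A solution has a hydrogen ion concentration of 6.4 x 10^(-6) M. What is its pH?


pH = -log10([H+])
pH = -log10(6.4 x 10^(-6))
pH = 5.1938

5.1938


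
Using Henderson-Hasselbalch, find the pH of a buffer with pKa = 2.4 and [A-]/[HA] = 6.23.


pH = pKa + log10([A-]/[HA])
pH = 2.4 + log10(6.23)
pH = 3.1945

3.1945


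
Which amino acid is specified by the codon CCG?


Standard genetic code lookup.
Codon CCG -> Pro

Pro


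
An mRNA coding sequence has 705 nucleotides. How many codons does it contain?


codons = nucleotides / 3
codons = 705 / 3 = 235

235


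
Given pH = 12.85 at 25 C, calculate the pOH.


pOH = 14 - pH
pOH = 14 - 12.85
pOH = 1.15

1.15


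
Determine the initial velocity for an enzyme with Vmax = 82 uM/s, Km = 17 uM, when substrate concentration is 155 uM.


v = Vmax * [S] / (Km + [S])
v = 82 * 155 / (17 + 155)
v = 73.8953 uM/s

73.8953 uM/s


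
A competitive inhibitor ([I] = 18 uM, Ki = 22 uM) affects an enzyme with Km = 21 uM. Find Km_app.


Km_app = Km * (1 + [I]/Ki)
Km_app = 21 * (1 + 18/22)
Km_app = 38.1818 uM

38.1818 uM


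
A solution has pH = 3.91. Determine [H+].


[H+] = 10^(-pH)
[H+] = 10^(-3.91)
[H+] = 1.230e-04 M

1.230e-04 M


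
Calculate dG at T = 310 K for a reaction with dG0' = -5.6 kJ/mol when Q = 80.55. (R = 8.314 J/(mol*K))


dG = dG0' + RT * ln(Q) / 1000
dG = -5.6 + 8.314 * 310 * ln(80.55) / 1000
dG = 5.7116 kJ/mol

5.7116 kJ/mol


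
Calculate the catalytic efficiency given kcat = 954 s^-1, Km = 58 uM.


Catalytic efficiency = kcat / Km
= 954 / 58
= 16.4483 uM^-1*s^-1

16.4483 uM^-1*s^-1


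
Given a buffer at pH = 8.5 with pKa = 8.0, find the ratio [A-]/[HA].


[A-]/[HA] = 10^(pH - pKa)
= 10^(8.5 - 8.0)
= 3.1623

3.1623


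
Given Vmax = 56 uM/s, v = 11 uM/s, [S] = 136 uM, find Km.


Km = [S] * (Vmax - v) / v
Km = 136 * (56 - 11) / 11
Km = 556.3636 uM

556.3636 uM


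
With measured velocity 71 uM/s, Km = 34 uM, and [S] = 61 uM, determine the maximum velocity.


Vmax = v * (Km + [S]) / [S]
Vmax = 71 * (34 + 61) / 61
Vmax = 110.5738 uM/s

110.5738 uM/s


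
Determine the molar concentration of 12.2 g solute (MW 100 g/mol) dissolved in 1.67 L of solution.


C = (mass / MW) / volume
C = (12.2 / 100) / 1.67
C = 0.0731 M

0.0731 M


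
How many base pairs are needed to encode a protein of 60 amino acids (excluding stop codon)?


Each amino acid = 1 codon = 3 bp
bp = 60 * 3 = 180 bp

180 bp


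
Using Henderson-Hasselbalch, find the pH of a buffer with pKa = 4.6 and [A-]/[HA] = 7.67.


pH = pKa + log10([A-]/[HA])
pH = 4.6 + log10(7.67)
pH = 5.4848

5.4848


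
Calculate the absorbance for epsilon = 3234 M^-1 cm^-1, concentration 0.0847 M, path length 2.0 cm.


A = epsilon * c * l
A = 3234 * 0.0847 * 2.0
A = 547.8396

547.8396


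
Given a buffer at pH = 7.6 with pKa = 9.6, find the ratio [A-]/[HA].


[A-]/[HA] = 10^(pH - pKa)
= 10^(7.6 - 9.6)
= 0.01

0.01


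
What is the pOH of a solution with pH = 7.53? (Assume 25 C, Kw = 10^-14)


pOH = 14 - pH
pOH = 14 - 7.53
pOH = 6.47

6.47


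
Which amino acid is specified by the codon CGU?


Standard genetic code lookup.
Codon CGU -> Arg

Arg


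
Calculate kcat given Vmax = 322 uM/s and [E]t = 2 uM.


kcat = Vmax / [E]t
kcat = 322 / 2
kcat = 161.0 s^-1

161.0 s^-1


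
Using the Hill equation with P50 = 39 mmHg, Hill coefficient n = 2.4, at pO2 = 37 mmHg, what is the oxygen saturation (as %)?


Y = pO2^n / (P50^n + pO2^n)
Y = 37^2.4 / (39^2.4 + 37^2.4)
Y = 46.85%

46.85%


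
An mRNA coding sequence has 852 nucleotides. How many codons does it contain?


codons = nucleotides / 3
codons = 852 / 3 = 284

284


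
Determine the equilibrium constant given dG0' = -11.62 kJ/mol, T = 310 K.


Keq = exp(-dG0 * 1000 / (R * T))
Keq = exp(-(-11.62) * 1000 / (8.314 * 310))
Keq = 90.7877

90.7877


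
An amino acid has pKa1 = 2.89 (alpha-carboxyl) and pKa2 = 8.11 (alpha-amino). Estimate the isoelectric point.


pI = (pKa1 + pKa2) / 2
pI = (2.89 + 8.11) / 2
pI = 5.5

5.5


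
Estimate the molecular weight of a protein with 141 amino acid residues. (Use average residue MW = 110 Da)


MW = n_residues * 110 Da
MW = 141 * 110
MW = 15510 Da

15510 Da


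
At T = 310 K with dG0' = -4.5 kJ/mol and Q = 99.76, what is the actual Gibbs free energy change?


dG = dG0' + RT * ln(Q) / 1000
dG = -4.5 + 8.314 * 310 * ln(99.76) / 1000
dG = 7.3629 kJ/mol

7.3629 kJ/mol


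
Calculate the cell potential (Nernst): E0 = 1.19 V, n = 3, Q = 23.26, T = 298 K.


E = E0 - (RT/nF) * ln(Q)
E = 1.19 - (8.314 * 298 / (3 * 96485)) * ln(23.26)
E = 1.1631 V

1.1631 V


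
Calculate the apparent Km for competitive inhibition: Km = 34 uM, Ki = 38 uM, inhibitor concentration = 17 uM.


Km_app = Km * (1 + [I]/Ki)
Km_app = 34 * (1 + 17/38)
Km_app = 49.2105 uM

49.2105 uM


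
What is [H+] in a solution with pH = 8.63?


[H+] = 10^(-pH)
[H+] = 10^(-8.63)
[H+] = 2.344e-09 M

2.344e-09 M


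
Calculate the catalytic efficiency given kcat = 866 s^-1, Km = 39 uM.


Catalytic efficiency = kcat / Km
= 866 / 39
= 22.2051 uM^-1*s^-1

22.2051 uM^-1*s^-1


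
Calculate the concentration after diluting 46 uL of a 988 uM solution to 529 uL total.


C2 = C1 * V1 / V2
C2 = 988 * 46 / 529
C2 = 85.913 uM

85.913 uM


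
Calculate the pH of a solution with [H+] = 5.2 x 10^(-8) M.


pH = -log10([H+])
pH = -log10(5.2 x 10^(-8))
pH = 7.284

7.284


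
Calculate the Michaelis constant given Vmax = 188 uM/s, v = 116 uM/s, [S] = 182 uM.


Km = [S] * (Vmax - v) / v
Km = 182 * (188 - 116) / 116
Km = 112.9655 uM

112.9655 uM


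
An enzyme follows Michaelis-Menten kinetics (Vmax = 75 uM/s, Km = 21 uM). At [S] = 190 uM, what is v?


v = Vmax * [S] / (Km + [S])
v = 75 * 190 / (21 + 190)
v = 67.5355 uM/s

67.5355 uM/s


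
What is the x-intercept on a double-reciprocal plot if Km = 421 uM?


x-intercept = -1/Km
= -1/421
= -0.0024 1/uM

-0.0024 1/uM


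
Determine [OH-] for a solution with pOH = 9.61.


[OH-] = 10^(-pOH)
[OH-] = 10^(-9.61)
[OH-] = 2.455e-10 M

2.455e-10 M


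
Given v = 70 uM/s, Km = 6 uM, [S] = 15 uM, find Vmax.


Vmax = v * (Km + [S]) / [S]
Vmax = 70 * (6 + 15) / 15
Vmax = 98.0 uM/s

98.0 uM/s


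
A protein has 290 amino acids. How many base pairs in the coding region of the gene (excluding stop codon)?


Each amino acid = 1 codon = 3 bp
bp = 290 * 3 = 870 bp

870 bp


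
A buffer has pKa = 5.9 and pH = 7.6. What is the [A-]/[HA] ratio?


[A-]/[HA] = 10^(pH - pKa)
= 10^(7.6 - 5.9)
= 50.1187

50.1187


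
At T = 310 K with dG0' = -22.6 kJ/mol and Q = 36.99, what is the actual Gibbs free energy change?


dG = dG0' + RT * ln(Q) / 1000
dG = -22.6 + 8.314 * 310 * ln(36.99) / 1000
dG = -13.2941 kJ/mol

-13.2941 kJ/mol


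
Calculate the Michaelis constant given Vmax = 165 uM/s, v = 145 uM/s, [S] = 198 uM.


Km = [S] * (Vmax - v) / v
Km = 198 * (165 - 145) / 145
Km = 27.3103 uM

27.3103 uM


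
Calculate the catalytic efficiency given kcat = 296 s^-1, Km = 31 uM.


Catalytic efficiency = kcat / Km
= 296 / 31
= 9.5484 uM^-1*s^-1

9.5484 uM^-1*s^-1


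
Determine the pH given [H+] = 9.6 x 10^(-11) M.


pH = -log10([H+])
pH = -log10(9.6 x 10^(-11))
pH = 10.0177

10.0177


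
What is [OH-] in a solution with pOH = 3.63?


[OH-] = 10^(-pOH)
[OH-] = 10^(-3.63)
[OH-] = 2.344e-04 M

2.344e-04 M


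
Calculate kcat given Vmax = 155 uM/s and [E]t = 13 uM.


kcat = Vmax / [E]t
kcat = 155 / 13
kcat = 11.9231 s^-1

11.9231 s^-1


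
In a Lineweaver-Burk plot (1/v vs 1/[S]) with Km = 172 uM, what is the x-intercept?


x-intercept = -1/Km
= -1/172
= -0.0058 1/uM

-0.0058 1/uM


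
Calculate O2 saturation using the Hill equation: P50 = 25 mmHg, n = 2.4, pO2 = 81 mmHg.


Y = pO2^n / (P50^n + pO2^n)
Y = 81^2.4 / (25^2.4 + 81^2.4)
Y = 94.38%

94.38%


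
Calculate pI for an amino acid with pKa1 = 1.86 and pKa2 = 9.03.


pI = (pKa1 + pKa2) / 2
pI = (1.86 + 9.03) / 2
pI = 5.445

5.445


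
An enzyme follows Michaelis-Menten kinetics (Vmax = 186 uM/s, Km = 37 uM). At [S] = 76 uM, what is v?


v = Vmax * [S] / (Km + [S])
v = 186 * 76 / (37 + 76)
v = 125.0973 uM/s

125.0973 uM/s


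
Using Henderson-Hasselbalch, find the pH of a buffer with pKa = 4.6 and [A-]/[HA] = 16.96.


pH = pKa + log10([A-]/[HA])
pH = 4.6 + log10(16.96)
pH = 5.8294

5.8294


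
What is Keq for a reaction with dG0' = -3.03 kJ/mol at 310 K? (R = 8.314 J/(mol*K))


Keq = exp(-dG0 * 1000 / (R * T))
Keq = exp(-(-3.03) * 1000 / (8.314 * 310))
Keq = 3.2402

3.2402


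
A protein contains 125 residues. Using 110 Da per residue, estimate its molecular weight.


MW = n_residues * 110 Da
MW = 125 * 110
MW = 13750 Da

13750 Da


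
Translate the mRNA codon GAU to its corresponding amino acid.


Standard genetic code lookup.
Codon GAU -> Asp

Asp


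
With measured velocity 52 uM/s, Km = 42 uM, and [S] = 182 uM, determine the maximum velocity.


Vmax = v * (Km + [S]) / [S]
Vmax = 52 * (42 + 182) / 182
Vmax = 64.0 uM/s

64.0 uM/s


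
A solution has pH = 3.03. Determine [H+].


[H+] = 10^(-pH)
[H+] = 10^(-3.03)
[H+] = 9.333e-04 M

9.333e-04 M


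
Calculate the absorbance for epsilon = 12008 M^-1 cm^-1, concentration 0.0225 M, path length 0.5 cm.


A = epsilon * c * l
A = 12008 * 0.0225 * 0.5
A = 135.09

135.09


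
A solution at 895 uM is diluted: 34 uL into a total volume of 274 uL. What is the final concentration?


C2 = C1 * V1 / V2
C2 = 895 * 34 / 274
C2 = 111.0584 uM

111.0584 uM


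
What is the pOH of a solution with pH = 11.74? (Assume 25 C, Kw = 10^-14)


pOH = 14 - pH
pOH = 14 - 11.74
pOH = 2.26

2.26


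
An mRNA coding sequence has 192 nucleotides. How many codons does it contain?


codons = nucleotides / 3
codons = 192 / 3 = 64

64


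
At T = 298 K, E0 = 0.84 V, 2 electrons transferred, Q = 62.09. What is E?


E = E0 - (RT/nF) * ln(Q)
E = 0.84 - (8.314 * 298 / (2 * 96485)) * ln(62.09)
E = 0.787 V

0.787 V


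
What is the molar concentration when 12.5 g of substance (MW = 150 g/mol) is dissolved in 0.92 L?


C = (mass / MW) / volume
C = (12.5 / 150) / 0.92
C = 0.0906 M

0.0906 M


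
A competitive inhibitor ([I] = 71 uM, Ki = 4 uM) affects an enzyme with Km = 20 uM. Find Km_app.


Km_app = Km * (1 + [I]/Ki)
Km_app = 20 * (1 + 71/4)
Km_app = 375.0 uM

375.0 uM


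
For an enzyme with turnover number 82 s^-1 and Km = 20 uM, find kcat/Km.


Catalytic efficiency = kcat / Km
= 82 / 20
= 4.1 uM^-1*s^-1

4.1 uM^-1*s^-1


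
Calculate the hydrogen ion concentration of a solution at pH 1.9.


[H+] = 10^(-pH)
[H+] = 10^(-1.9)
[H+] = 0.0126 M

0.0126 M


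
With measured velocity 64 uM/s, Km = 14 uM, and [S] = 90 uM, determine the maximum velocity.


Vmax = v * (Km + [S]) / [S]
Vmax = 64 * (14 + 90) / 90
Vmax = 73.9556 uM/s

73.9556 uM/s


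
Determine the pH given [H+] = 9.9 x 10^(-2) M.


pH = -log10([H+])
pH = -log10(9.9 x 10^(-2))
pH = 1.0044

1.0044


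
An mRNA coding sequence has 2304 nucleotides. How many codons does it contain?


codons = nucleotides / 3
codons = 2304 / 3 = 768

768


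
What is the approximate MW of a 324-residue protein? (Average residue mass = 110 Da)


MW = n_residues * 110 Da
MW = 324 * 110
MW = 35640 Da

35640 Da


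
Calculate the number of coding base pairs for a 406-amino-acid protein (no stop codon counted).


Each amino acid = 1 codon = 3 bp
bp = 406 * 3 = 1218 bp

1218 bp


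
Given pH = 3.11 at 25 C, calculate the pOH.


pOH = 14 - pH
pOH = 14 - 3.11
pOH = 10.89

10.89


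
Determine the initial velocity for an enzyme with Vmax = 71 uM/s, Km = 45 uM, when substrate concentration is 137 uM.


v = Vmax * [S] / (Km + [S])
v = 71 * 137 / (45 + 137)
v = 53.4451 uM/s

53.4451 uM/s


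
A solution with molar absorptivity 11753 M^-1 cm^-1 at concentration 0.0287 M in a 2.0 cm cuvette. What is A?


A = epsilon * c * l
A = 11753 * 0.0287 * 2.0
A = 674.6222

674.6222


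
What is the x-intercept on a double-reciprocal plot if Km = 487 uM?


x-intercept = -1/Km
= -1/487
= -0.0021 1/uM

-0.0021 1/uM


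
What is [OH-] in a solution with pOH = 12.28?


[OH-] = 10^(-pOH)
[OH-] = 10^(-12.28)
[OH-] = 5.248e-13 M

5.248e-13 M


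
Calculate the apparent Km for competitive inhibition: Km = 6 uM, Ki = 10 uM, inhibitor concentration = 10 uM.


Km_app = Km * (1 + [I]/Ki)
Km_app = 6 * (1 + 10/10)
Km_app = 12.0 uM

12.0 uM


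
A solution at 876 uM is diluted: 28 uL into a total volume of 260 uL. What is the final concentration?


C2 = C1 * V1 / V2
C2 = 876 * 28 / 260
C2 = 94.3385 uM

94.3385 uM


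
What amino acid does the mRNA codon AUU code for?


Standard genetic code lookup.
Codon AUU -> Ile

Ile


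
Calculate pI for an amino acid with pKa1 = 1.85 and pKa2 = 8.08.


pI = (pKa1 + pKa2) / 2
pI = (1.85 + 8.08) / 2
pI = 4.965

4.965


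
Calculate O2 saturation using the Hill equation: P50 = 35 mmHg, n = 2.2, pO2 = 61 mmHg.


Y = pO2^n / (P50^n + pO2^n)
Y = 61^2.2 / (35^2.2 + 61^2.2)
Y = 77.24%

77.24%


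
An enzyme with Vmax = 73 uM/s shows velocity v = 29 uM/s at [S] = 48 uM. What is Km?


Km = [S] * (Vmax - v) / v
Km = 48 * (73 - 29) / 29
Km = 72.8276 uM

72.8276 uM


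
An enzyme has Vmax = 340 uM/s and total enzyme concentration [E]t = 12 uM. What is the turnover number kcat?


kcat = Vmax / [E]t
kcat = 340 / 12
kcat = 28.3333 s^-1

28.3333 s^-1


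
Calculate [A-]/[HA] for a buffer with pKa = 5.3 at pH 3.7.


[A-]/[HA] = 10^(pH - pKa)
= 10^(3.7 - 5.3)
= 0.0251

0.0251


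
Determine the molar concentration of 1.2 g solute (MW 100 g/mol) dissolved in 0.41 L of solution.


C = (mass / MW) / volume
C = (1.2 / 100) / 0.41
C = 0.0293 M

0.0293 M


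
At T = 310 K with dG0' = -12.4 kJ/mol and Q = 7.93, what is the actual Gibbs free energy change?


dG = dG0' + RT * ln(Q) / 1000
dG = -12.4 + 8.314 * 310 * ln(7.93) / 1000
dG = -7.0632 kJ/mol

-7.0632 kJ/mol


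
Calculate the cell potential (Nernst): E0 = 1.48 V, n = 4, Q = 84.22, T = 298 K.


E = E0 - (RT/nF) * ln(Q)
E = 1.48 - (8.314 * 298 / (4 * 96485)) * ln(84.22)
E = 1.4515 V

1.4515 V


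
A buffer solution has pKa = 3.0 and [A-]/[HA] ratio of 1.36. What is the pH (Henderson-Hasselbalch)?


pH = pKa + log10([A-]/[HA])
pH = 3.0 + log10(1.36)
pH = 3.1335

3.1335


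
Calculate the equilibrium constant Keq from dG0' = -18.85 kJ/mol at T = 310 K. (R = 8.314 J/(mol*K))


Keq = exp(-dG0 * 1000 / (R * T))
Keq = exp(-(-18.85) * 1000 / (8.314 * 310))
Keq = 1500.7827

1500.7827


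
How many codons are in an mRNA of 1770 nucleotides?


codons = nucleotides / 3
codons = 1770 / 3 = 590

590


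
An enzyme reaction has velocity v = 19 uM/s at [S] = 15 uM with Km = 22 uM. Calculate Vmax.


Vmax = v * (Km + [S]) / [S]
Vmax = 19 * (22 + 15) / 15
Vmax = 46.8667 uM/s

46.8667 uM/s


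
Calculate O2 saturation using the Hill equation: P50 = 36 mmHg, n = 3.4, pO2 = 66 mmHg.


Y = pO2^n / (P50^n + pO2^n)
Y = 66^3.4 / (36^3.4 + 66^3.4)
Y = 88.7%

88.7%


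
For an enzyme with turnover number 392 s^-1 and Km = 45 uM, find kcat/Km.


Catalytic efficiency = kcat / Km
= 392 / 45
= 8.7111 uM^-1*s^-1

8.7111 uM^-1*s^-1


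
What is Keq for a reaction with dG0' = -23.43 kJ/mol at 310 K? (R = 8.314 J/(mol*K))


Keq = exp(-dG0 * 1000 / (R * T))
Keq = exp(-(-23.43) * 1000 / (8.314 * 310))
Keq = 8872.9979

8872.9979


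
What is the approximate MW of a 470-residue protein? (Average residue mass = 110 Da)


MW = n_residues * 110 Da
MW = 470 * 110
MW = 51700 Da

51700 Da


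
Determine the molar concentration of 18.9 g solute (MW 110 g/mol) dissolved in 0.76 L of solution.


C = (mass / MW) / volume
C = (18.9 / 110) / 0.76
C = 0.2261 M

0.2261 M


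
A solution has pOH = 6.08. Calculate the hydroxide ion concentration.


[OH-] = 10^(-pOH)
[OH-] = 10^(-6.08)
[OH-] = 8.318e-07 M

8.318e-07 M


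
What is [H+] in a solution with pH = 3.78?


[H+] = 10^(-pH)
[H+] = 10^(-3.78)
[H+] = 1.660e-04 M

1.660e-04 M


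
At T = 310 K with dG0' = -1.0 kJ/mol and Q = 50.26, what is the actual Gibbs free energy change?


dG = dG0' + RT * ln(Q) / 1000
dG = -1.0 + 8.314 * 310 * ln(50.26) / 1000
dG = 9.096 kJ/mol

9.096 kJ/mol


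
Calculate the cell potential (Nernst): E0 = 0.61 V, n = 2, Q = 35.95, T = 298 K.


E = E0 - (RT/nF) * ln(Q)
E = 0.61 - (8.314 * 298 / (2 * 96485)) * ln(35.95)
E = 0.564 V

0.564 V


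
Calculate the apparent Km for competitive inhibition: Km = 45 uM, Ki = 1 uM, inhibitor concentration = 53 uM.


Km_app = Km * (1 + [I]/Ki)
Km_app = 45 * (1 + 53/1)
Km_app = 2430.0 uM

2430.0 uM


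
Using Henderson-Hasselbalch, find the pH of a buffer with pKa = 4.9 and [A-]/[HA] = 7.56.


pH = pKa + log10([A-]/[HA])
pH = 4.9 + log10(7.56)
pH = 5.7785

5.7785


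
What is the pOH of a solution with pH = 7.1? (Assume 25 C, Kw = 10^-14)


pOH = 14 - pH
pOH = 14 - 7.1
pOH = 6.9

6.9


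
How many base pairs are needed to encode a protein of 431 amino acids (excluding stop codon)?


Each amino acid = 1 codon = 3 bp
bp = 431 * 3 = 1293 bp

1293 bp


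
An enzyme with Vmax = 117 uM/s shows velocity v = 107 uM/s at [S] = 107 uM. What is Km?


Km = [S] * (Vmax - v) / v
Km = 107 * (117 - 107) / 107
Km = 10.0 uM

10.0 uM


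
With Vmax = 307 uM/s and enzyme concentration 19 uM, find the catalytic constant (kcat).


kcat = Vmax / [E]t
kcat = 307 / 19
kcat = 16.1579 s^-1

16.1579 s^-1


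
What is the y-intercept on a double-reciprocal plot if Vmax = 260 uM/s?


y-intercept = 1/Vmax
= 1/260
= 0.0038 s/uM

0.0038 s/uM


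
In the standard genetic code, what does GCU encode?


Standard genetic code lookup.
Codon GCU -> Ala

Ala


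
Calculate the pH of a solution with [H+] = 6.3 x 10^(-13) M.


pH = -log10([H+])
pH = -log10(6.3 x 10^(-13))
pH = 12.2007

12.2007


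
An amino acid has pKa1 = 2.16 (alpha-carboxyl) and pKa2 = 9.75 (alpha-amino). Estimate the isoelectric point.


pI = (pKa1 + pKa2) / 2
pI = (2.16 + 9.75) / 2
pI = 5.955

5.955


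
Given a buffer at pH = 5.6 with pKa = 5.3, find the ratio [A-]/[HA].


[A-]/[HA] = 10^(pH - pKa)
= 10^(5.6 - 5.3)
= 1.9953

1.9953


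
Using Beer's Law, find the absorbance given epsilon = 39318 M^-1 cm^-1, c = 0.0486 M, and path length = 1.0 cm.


A = epsilon * c * l
A = 39318 * 0.0486 * 1.0
A = 1910.8548

1910.8548


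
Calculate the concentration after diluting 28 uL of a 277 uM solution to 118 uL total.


C2 = C1 * V1 / V2
C2 = 277 * 28 / 118
C2 = 65.7288 uM

65.7288 uM


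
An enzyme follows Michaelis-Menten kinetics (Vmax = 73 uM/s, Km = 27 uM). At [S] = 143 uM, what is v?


v = Vmax * [S] / (Km + [S])
v = 73 * 143 / (27 + 143)
v = 61.4059 uM/s

61.4059 uM/s


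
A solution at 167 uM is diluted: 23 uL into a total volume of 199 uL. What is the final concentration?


C2 = C1 * V1 / V2
C2 = 167 * 23 / 199
C2 = 19.3015 uM

19.3015 uM


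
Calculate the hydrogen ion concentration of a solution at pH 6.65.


[H+] = 10^(-pH)
[H+] = 10^(-6.65)
[H+] = 2.239e-07 M

2.239e-07 M


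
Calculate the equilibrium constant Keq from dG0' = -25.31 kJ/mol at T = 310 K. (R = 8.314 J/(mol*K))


Keq = exp(-dG0 * 1000 / (R * T))
Keq = exp(-(-25.31) * 1000 / (8.314 * 310))
Keq = 18401.7716

18401.7716


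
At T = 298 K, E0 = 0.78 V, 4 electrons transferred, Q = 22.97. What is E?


E = E0 - (RT/nF) * ln(Q)
E = 0.78 - (8.314 * 298 / (4 * 96485)) * ln(22.97)
E = 0.7599 V

0.7599 V


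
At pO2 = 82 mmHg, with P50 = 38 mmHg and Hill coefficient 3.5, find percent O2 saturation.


Y = pO2^n / (P50^n + pO2^n)
Y = 82^3.5 / (38^3.5 + 82^3.5)
Y = 93.66%

93.66%


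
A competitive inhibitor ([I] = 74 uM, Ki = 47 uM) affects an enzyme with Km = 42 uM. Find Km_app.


Km_app = Km * (1 + [I]/Ki)
Km_app = 42 * (1 + 74/47)
Km_app = 108.1277 uM

108.1277 uM


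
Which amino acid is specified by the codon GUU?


Standard genetic code lookup.
Codon GUU -> Val

Val


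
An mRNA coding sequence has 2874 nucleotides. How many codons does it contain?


codons = nucleotides / 3
codons = 2874 / 3 = 958

958


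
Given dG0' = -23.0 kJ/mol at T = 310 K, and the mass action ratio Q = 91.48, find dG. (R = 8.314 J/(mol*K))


dG = dG0' + RT * ln(Q) / 1000
dG = -23.0 + 8.314 * 310 * ln(91.48) / 1000
dG = -11.3604 kJ/mol

-11.3604 kJ/mol


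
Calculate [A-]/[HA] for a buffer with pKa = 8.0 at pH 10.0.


[A-]/[HA] = 10^(pH - pKa)
= 10^(10.0 - 8.0)
= 100.0

100.0


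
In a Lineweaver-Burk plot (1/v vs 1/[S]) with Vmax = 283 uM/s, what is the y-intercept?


y-intercept = 1/Vmax
= 1/283
= 0.0035 s/uM

0.0035 s/uM


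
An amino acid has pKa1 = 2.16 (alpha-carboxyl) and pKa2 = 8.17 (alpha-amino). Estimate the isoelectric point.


pI = (pKa1 + pKa2) / 2
pI = (2.16 + 8.17) / 2
pI = 5.165

5.165


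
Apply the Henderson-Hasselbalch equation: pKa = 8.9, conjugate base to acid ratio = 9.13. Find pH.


pH = pKa + log10([A-]/[HA])
pH = 8.9 + log10(9.13)
pH = 9.8605

9.8605


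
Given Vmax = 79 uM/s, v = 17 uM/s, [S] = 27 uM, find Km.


Km = [S] * (Vmax - v) / v
Km = 27 * (79 - 17) / 17
Km = 98.4706 uM

98.4706 uM


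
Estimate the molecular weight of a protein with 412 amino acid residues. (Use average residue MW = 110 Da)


MW = n_residues * 110 Da
MW = 412 * 110
MW = 45320 Da

45320 Da


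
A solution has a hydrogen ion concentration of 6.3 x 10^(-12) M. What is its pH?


pH = -log10([H+])
pH = -log10(6.3 x 10^(-12))
pH = 11.2007

11.2007


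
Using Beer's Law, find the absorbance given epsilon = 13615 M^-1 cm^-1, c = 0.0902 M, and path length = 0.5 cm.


A = epsilon * c * l
A = 13615 * 0.0902 * 0.5
A = 614.0365

614.0365


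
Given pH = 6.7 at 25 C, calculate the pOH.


pOH = 14 - pH
pOH = 14 - 6.7
pOH = 7.3

7.3


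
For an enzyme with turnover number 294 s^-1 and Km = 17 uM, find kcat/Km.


Catalytic efficiency = kcat / Km
= 294 / 17
= 17.2941 uM^-1*s^-1

17.2941 uM^-1*s^-1


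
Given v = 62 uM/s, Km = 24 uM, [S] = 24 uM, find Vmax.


Vmax = v * (Km + [S]) / [S]
Vmax = 62 * (24 + 24) / 24
Vmax = 124.0 uM/s

124.0 uM/s


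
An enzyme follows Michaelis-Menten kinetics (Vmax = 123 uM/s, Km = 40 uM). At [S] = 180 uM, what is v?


v = Vmax * [S] / (Km + [S])
v = 123 * 180 / (40 + 180)
v = 100.6364 uM/s

100.6364 uM/s


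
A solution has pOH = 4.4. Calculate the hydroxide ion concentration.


[OH-] = 10^(-pOH)
[OH-] = 10^(-4.4)
[OH-] = 3.981e-05 M

3.981e-05 M


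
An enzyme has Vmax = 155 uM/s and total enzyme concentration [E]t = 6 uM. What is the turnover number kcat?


kcat = Vmax / [E]t
kcat = 155 / 6
kcat = 25.8333 s^-1

25.8333 s^-1


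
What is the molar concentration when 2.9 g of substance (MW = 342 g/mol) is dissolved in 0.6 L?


C = (mass / MW) / volume
C = (2.9 / 342) / 0.6
C = 0.0141 M

0.0141 M


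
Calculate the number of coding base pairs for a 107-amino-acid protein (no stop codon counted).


Each amino acid = 1 codon = 3 bp
bp = 107 * 3 = 321 bp

321 bp


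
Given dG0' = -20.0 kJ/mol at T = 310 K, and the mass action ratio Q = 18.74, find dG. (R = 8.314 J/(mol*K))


dG = dG0' + RT * ln(Q) / 1000
dG = -20.0 + 8.314 * 310 * ln(18.74) / 1000
dG = -12.4467 kJ/mol

-12.4467 kJ/mol


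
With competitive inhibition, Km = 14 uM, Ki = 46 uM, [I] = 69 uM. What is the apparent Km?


Km_app = Km * (1 + [I]/Ki)
Km_app = 14 * (1 + 69/46)
Km_app = 35.0 uM

35.0 uM


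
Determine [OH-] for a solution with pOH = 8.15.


[OH-] = 10^(-pOH)
[OH-] = 10^(-8.15)
[OH-] = 7.079e-09 M

7.079e-09 M


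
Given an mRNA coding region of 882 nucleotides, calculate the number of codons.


codons = nucleotides / 3
codons = 882 / 3 = 294

294


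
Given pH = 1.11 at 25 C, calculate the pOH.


pOH = 14 - pH
pOH = 14 - 1.11
pOH = 12.89

12.89
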